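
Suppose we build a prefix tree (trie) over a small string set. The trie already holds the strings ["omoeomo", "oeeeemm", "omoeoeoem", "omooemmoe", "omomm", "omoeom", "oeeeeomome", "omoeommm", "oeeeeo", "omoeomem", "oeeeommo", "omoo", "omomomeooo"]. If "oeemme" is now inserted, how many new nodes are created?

"oee" is already a path in the trie; the remaining "mme" must be added.
So 6 − 3 = 3 new nodes.

3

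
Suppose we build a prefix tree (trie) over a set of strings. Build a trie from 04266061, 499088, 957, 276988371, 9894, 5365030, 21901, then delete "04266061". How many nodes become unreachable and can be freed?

Walk "04266061" from the leaf back toward the root, removing each node that no remaining word uses.
No other word shares any prefix with "04266061", so all 8 of its nodes go.
Nodes removed: 8

8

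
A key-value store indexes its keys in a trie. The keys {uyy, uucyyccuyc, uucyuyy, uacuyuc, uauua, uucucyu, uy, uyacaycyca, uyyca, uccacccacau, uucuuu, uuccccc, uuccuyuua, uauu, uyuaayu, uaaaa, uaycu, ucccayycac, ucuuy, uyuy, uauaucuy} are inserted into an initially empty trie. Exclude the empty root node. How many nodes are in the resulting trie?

For each word, the new-node count is its length minus the longest prefix already in the trie:
  "uyy" → 3 new (u, y, y)
  "uucyyccuyc" → prefix "u" already present; 9 new (u, c, y, y, c, c, u, y, c)
  "uucyuyy" → prefix "uucy" already present; 3 new (u, y, y)
  "uacuyuc" → prefix "u" already present; 6 new (a, c, u, y, u, c)
  "uauua" → prefix "ua" already present; 3 new (u, u, a)
  "uucucyu" → prefix "uuc" already present; 4 new (u, c, y, u)
  "uy" → prefix "uy" already present; 0 new (none)
  "uyacaycyca" → prefix "uy" already present; 8 new (a, c, a, y, c, y, c, a)
  "uyyca" → prefix "uyy" already present; 2 new (c, a)
  "uccacccacau" → prefix "u" already present; 10 new (c, c, a, c, c, c, a, c, a, u)
  "uucuuu" → prefix "uucu" already present; 2 new (u, u)
  "uuccccc" → prefix "uuc" already present; 4 new (c, c, c, c)
  "uuccuyuua" → prefix "uucc" already present; 5 new (u, y, u, u, a)
  "uauu" → prefix "uauu" already present; 0 new (none)
  "uyuaayu" → prefix "uy" already present; 5 new (u, a, a, y, u)
  "uaaaa" → prefix "ua" already present; 3 new (a, a, a)
  "uaycu" → prefix "ua" already present; 3 new (y, c, u)
  "ucccayycac" → prefix "ucc" already present; 7 new (c, a, y, y, c, a, c)
  "ucuuy" → prefix "uc" already present; 3 new (u, u, y)
  "uyuy" → prefix "uyu" already present; 1 new (y)
  "uauaucuy" → prefix "uau" already present; 5 new (a, u, c, u, y)
Total nodes = 3 + 9 + 3 + 6 + 3 + 4 + 0 + 8 + 2 + 10 + 2 + 4 + 5 + 0 + 5 + 3 + 3 + 7 + 3 + 1 + 5 = 86

86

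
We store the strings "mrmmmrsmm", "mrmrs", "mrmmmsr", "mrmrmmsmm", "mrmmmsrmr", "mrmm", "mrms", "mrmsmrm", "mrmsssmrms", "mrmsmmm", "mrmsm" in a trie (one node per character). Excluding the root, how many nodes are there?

32

Trace insertions, counting only characters that open a new branch:
  "mrmmmrsmm" → 9 new (m, r, m, m, m, r, s, m, m)
  "mrmrs" → prefix "mrm" already present; 2 new (r, s)
  "mrmmmsr" → prefix "mrmmm" already present; 2 new (s, r)
  "mrmrmmsmm" → prefix "mrmr" already present; 5 new (m, m, s, m, m)
  "mrmmmsrmr" → prefix "mrmmmsr" already present; 2 new (m, r)
  "mrmm" → prefix "mrmm" already present; 0 new (none)
  "mrms" → prefix "mrm" already present; 1 new (s)
  "mrmsmrm" → prefix "mrms" already present; 3 new (m, r, m)
  "mrmsssmrms" → prefix "mrms" already present; 6 new (s, s, m, r, m, s)
  "mrmsmmm" → prefix "mrmsm" already present; 2 new (m, m)
  "mrmsm" → prefix "mrmsm" already present; 0 new (none)
Total nodes = 9 + 2 + 2 + 5 + 2 + 0 + 1 + 3 + 6 + 2 + 0 = 32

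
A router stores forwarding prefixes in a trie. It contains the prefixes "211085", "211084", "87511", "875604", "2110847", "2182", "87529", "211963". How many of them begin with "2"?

5

Walk to "2"; the words in its subtree are exactly those with that prefix.
Matches: "211084", "2110847", "211085", "211963", "2182"
Count: 5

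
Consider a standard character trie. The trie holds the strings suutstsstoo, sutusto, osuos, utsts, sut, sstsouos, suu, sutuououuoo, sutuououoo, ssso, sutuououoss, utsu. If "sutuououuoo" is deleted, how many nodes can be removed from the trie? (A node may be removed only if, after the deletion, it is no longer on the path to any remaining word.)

After clearing the end-marker at "sutuououuoo", prune upward until reaching a node still needed by another word.
The suffix "uoo" (3 nodes) is used only by "sutuououuoo"; the node for "sutuouou" still has the child "o", so pruning stops there.
Nodes removed: 3

3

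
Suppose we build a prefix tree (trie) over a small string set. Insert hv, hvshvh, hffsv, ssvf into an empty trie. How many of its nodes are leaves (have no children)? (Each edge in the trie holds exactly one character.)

Leaves are exactly the stored words that no other stored word extends.
Those words: "hffsv", "hvshvh", "ssvf"
Leaf count: 3

3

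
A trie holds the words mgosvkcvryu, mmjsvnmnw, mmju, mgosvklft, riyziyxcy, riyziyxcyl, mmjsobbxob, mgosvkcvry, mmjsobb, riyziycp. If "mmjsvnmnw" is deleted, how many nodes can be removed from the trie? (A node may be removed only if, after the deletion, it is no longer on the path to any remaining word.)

5

After clearing the end-marker at "mmjsvnmnw", prune upward until reaching a node still needed by another word.
The suffix "vnmnw" (5 nodes) is used only by "mmjsvnmnw"; the node for "mmjs" still has the child "o", so pruning stops there.
Nodes removed: 5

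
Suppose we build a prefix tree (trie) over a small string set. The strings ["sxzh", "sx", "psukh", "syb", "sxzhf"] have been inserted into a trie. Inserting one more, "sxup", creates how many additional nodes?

"sx" is already a path in the trie; the remaining "up" must be added.
Each of the 2 remaining characters creates one node.

2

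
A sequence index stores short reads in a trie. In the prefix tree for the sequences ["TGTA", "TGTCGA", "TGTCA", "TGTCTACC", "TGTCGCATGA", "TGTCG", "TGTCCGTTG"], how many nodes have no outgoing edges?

Leaves are exactly the stored words that no other stored word extends.
Those words: "TGTA", "TGTCA", "TGTCCGTTG", "TGTCGA", "TGTCGCATGA", "TGTCTACC"
Leaf count: 6

6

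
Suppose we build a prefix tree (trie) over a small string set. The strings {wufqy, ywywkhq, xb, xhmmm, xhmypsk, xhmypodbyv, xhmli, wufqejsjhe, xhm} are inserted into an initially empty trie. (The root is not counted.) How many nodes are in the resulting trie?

Trace insertions, counting only characters that open a new branch:
  "wufqy" → 5 new (w, u, f, q, y)
  "ywywkhq" → 7 new (y, w, y, w, k, h, q)
  "xb" → 2 new (x, b)
  "xhmmm" → prefix "x" already present; 4 new (h, m, m, m)
  "xhmypsk" → prefix "xhm" already present; 4 new (y, p, s, k)
  "xhmypodbyv" → prefix "xhmyp" already present; 5 new (o, d, b, y, v)
  "xhmli" → prefix "xhm" already present; 2 new (l, i)
  "wufqejsjhe" → prefix "wufq" already present; 6 new (e, j, s, j, h, e)
  "xhm" → prefix "xhm" already present; 0 new (none)
Total nodes = 5 + 7 + 2 + 4 + 4 + 5 + 2 + 6 + 0 = 35

35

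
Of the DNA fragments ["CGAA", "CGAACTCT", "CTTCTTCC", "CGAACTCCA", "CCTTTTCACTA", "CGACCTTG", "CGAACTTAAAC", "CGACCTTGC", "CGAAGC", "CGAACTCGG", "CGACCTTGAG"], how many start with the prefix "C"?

11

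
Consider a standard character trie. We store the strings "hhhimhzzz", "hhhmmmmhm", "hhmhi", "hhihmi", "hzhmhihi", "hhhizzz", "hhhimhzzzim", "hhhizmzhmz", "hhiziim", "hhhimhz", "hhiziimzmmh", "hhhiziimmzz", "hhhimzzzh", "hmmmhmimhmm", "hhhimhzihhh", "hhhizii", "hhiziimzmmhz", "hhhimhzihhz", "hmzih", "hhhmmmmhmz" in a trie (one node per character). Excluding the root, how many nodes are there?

77

Insert word by word; a character creates a node only if that edge doesn't already exist:
  "hhhimhzzz" → 9 new (h, h, h, i, m, h, z, z, z)
  "hhhmmmmhm" → prefix "hhh" already present; 6 new (m, m, m, m, h, m)
  "hhmhi" → prefix "hh" already present; 3 new (m, h, i)
  "hhihmi" → prefix "hh" already present; 4 new (i, h, m, i)
  "hzhmhihi" → prefix "h" already present; 7 new (z, h, m, h, i, h, i)
  "hhhizzz" → prefix "hhhi" already present; 3 new (z, z, z)
  "hhhimhzzzim" → prefix "hhhimhzzz" already present; 2 new (i, m)
  "hhhizmzhmz" → prefix "hhhiz" already present; 5 new (m, z, h, m, z)
  "hhiziim" → prefix "hhi" already present; 4 new (z, i, i, m)
  "hhhimhz" → prefix "hhhimhz" already present; 0 new (none)
  "hhiziimzmmh" → prefix "hhiziim" already present; 4 new (z, m, m, h)
  "hhhiziimmzz" → prefix "hhhiz" already present; 6 new (i, i, m, m, z, z)
  "hhhimzzzh" → prefix "hhhim" already present; 4 new (z, z, z, h)
  "hmmmhmimhmm" → prefix "h" already present; 10 new (m, m, m, h, m, i, m, h, m, m)
  "hhhimhzihhh" → prefix "hhhimhz" already present; 4 new (i, h, h, h)
  "hhhizii" → prefix "hhhizii" already present; 0 new (none)
  "hhiziimzmmhz" → prefix "hhiziimzmmh" already present; 1 new (z)
  "hhhimhzihhz" → prefix "hhhimhzihh" already present; 1 new (z)
  "hmzih" → prefix "hm" already present; 3 new (z, i, h)
  "hhhmmmmhmz" → prefix "hhhmmmmhm" already present; 1 new (z)
Total nodes = 9 + 6 + 3 + 4 + 7 + 3 + 2 + 5 + 4 + 0 + 4 + 6 + 4 + 10 + 4 + 0 + 1 + 1 + 3 + 1 = 77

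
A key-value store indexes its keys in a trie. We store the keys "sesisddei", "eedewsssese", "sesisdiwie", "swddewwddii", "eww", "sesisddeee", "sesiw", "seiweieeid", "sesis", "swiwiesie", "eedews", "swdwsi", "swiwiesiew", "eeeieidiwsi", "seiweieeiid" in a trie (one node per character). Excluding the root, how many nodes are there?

69

Insert word by word; a character creates a node only if that edge doesn't already exist:
  "sesisddei" → 9 new (s, e, s, i, s, d, d, e, i)
  "eedewsssese" → 11 new (e, e, d, e, w, s, s, s, e, s, e)
  "sesisdiwie" → prefix "sesisd" already present; 4 new (i, w, i, e)
  "swddewwddii" → prefix "s" already present; 10 new (w, d, d, e, w, w, d, d, i, i)
  "eww" → prefix "e" already present; 2 new (w, w)
  "sesisddeee" → prefix "sesisdde" already present; 2 new (e, e)
  "sesiw" → prefix "sesi" already present; 1 new (w)
  "seiweieeid" → prefix "se" already present; 8 new (i, w, e, i, e, e, i, d)
  "sesis" → prefix "sesis" already present; 0 new (none)
  "swiwiesie" → prefix "sw" already present; 7 new (i, w, i, e, s, i, e)
  "eedews" → prefix "eedews" already present; 0 new (none)
  "swdwsi" → prefix "swd" already present; 3 new (w, s, i)
  "swiwiesiew" → prefix "swiwiesie" already present; 1 new (w)
  "eeeieidiwsi" → prefix "ee" already present; 9 new (e, i, e, i, d, i, w, s, i)
  "seiweieeiid" → prefix "seiweieei" already present; 2 new (i, d)
Total nodes = 9 + 11 + 4 + 10 + 2 + 2 + 1 + 8 + 0 + 7 + 0 + 3 + 1 + 9 + 2 = 69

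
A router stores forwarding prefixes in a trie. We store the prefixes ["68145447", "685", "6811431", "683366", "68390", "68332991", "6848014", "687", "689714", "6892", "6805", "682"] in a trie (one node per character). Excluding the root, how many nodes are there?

Count nodes per top-level branch (shared prefixes stored once):
  '6'-branch (6805, 6811431, 68145447, 682, 68332991, 683366, 68390, 6848014, 685, 687, 6892, 689714): 37 nodes
Sum: 37

37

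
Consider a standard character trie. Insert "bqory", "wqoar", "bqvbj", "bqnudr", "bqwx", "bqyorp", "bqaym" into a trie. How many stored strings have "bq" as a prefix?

Traverse to the node for "bq", then collect every word in that subtree.
Matches: "bqaym", "bqnudr", "bqory", "bqvbj", "bqwx", "bqyorp"
Count: 6

6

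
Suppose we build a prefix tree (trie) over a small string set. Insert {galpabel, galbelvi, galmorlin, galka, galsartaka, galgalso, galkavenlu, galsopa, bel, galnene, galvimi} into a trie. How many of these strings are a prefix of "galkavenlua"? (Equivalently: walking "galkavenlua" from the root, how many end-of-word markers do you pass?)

Traverse "galkavenlua" character by character; count nodes along the way that are marked as word ends.
Prefixes of the query that are stored words: "galka", "galkavenlu"
Count: 2

2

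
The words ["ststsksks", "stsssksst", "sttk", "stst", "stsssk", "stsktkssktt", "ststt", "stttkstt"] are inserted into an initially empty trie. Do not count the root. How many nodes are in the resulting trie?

31

Trie structure (* marks end of a word):
(root)
└─ s
   └─ t
      ├─ s
      │  ├─ k
      │  │  └─ t
      │  │     └─ k
      │  │        └─ s
      │  │           └─ s
      │  │              └─ k
      │  │                 └─ t
      │  │                    └─ t *
      │  ├─ s
      │  │  └─ s
      │  │     └─ k *
      │  │        └─ s
      │  │           └─ s
      │  │              └─ t *
      │  └─ t *
      │     ├─ s
      │     │  └─ k
      │     │     └─ s
      │     │        └─ k
      │     │           └─ s *
      │     └─ t *
      └─ t
         ├─ k *
         └─ t
            └─ k
               └─ s
                  └─ t
                     └─ t *
Counting every labelled node above: 31.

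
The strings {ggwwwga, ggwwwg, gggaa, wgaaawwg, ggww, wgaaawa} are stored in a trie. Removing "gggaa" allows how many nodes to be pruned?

Walk "gggaa" from the leaf back toward the root, removing each node that no remaining word uses.
The suffix "gaa" (3 nodes) is used only by "gggaa"; the node for "gg" still has the child "w", so pruning stops there.
Nodes removed: 3

3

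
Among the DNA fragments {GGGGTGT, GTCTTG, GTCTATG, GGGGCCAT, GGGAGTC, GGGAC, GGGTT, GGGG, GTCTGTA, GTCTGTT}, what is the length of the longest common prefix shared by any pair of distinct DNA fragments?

6

Equivalently: take the maximum, over all pairs, of their longest common prefix length.
"GTCTGTA" and "GTCTGTT" agree on "GTCTGT" (6 characters) before diverging; nothing deeper is shared.
Longest shared-prefix length: 6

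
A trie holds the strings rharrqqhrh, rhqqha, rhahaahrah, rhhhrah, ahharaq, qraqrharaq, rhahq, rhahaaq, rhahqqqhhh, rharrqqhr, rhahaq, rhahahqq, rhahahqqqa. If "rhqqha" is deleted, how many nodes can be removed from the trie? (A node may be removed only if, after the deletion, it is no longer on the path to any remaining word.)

Walk "rhqqha" from the leaf back toward the root, removing each node that no remaining word uses.
The suffix "qqha" (4 nodes) is used only by "rhqqha"; the node for "rh" still has the child "a", so pruning stops there.
Nodes removed: 4

4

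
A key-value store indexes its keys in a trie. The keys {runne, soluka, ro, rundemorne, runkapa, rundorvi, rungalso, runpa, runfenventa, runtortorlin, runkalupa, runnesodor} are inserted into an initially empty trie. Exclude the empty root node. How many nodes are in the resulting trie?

60

Count nodes per top-level branch (shared prefixes stored once):
  'r'-branch (ro, rundemorne, rundorvi, runfenventa, rungalso, runkalupa, runkapa, runne, runnesodor, runpa, runtortorlin): 54 nodes
  's'-branch (soluka): 6 nodes
Sum: 60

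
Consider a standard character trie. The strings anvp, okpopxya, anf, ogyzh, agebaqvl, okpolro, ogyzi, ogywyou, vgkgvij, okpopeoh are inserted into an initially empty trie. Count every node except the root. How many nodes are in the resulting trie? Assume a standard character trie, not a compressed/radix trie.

42

Count nodes per top-level branch (shared prefixes stored once):
  'a'-branch (agebaqvl, anf, anvp): 12 nodes
  'o'-branch (ogywyou, ogyzh, ogyzi, okpolro, okpopeoh, okpopxya): 23 nodes
  'v'-branch (vgkgvij): 7 nodes
Sum: 42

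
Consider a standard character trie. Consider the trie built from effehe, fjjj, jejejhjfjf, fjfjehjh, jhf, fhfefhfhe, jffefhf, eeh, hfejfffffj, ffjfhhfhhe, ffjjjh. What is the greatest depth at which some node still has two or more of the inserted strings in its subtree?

3

Equivalently: take the maximum, over all pairs, of their longest common prefix length.
"ffjfhhfhhe" and "ffjjjh" agree on "ffj" (3 characters) before diverging; nothing deeper is shared.
Longest shared-prefix length: 3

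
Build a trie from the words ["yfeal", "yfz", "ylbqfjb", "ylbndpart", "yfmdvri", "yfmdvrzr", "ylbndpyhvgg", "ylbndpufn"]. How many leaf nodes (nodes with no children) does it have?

8

Leaves are exactly the stored words that no other stored word extends.
Those words: "yfeal", "yfmdvri", "yfmdvrzr", "yfz", "ylbndpart", "ylbndpufn", "ylbndpyhvgg", "ylbqfjb"
Leaf count: 8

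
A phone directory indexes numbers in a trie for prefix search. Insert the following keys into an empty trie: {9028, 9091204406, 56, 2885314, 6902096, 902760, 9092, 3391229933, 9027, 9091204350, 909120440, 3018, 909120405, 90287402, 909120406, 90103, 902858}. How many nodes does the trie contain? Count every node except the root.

For each word, the new-node count is its length minus the longest prefix already in the trie:
  "9028" → 4 new (9, 0, 2, 8)
  "9091204406" → prefix "90" already present; 8 new (9, 1, 2, 0, 4, 4, 0, 6)
  "56" → 2 new (5, 6)
  "2885314" → 7 new (2, 8, 8, 5, 3, 1, 4)
  "6902096" → 7 new (6, 9, 0, 2, 0, 9, 6)
  "902760" → prefix "902" already present; 3 new (7, 6, 0)
  "9092" → prefix "909" already present; 1 new (2)
  "3391229933" → 10 new (3, 3, 9, 1, 2, 2, 9, 9, 3, 3)
  "9027" → prefix "9027" already present; 0 new (none)
  "9091204350" → prefix "9091204" already present; 3 new (3, 5, 0)
  "909120440" → prefix "909120440" already present; 0 new (none)
  "3018" → prefix "3" already present; 3 new (0, 1, 8)
  "909120405" → prefix "9091204" already present; 2 new (0, 5)
  "90287402" → prefix "9028" already present; 4 new (7, 4, 0, 2)
  "909120406" → prefix "90912040" already present; 1 new (6)
  "90103" → prefix "90" already present; 3 new (1, 0, 3)
  "902858" → prefix "9028" already present; 2 new (5, 8)
Total nodes = 4 + 8 + 2 + 7 + 7 + 3 + 1 + 10 + 0 + 3 + 0 + 3 + 2 + 4 + 1 + 3 + 2 = 60

60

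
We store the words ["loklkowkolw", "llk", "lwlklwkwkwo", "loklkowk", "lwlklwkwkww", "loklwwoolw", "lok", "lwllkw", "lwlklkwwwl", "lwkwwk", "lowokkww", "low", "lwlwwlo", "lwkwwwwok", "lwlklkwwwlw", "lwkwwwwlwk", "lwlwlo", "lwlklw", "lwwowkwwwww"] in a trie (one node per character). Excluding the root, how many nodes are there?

71

Count nodes per top-level branch (shared prefixes stored once):
  'l'-branch (llk, lok, loklkowk, loklkowkolw, loklwwoolw, low, lowokkww, lwkwwk, lwkwwwwlwk, lwkwwwwok, lwlklkwwwl, lwlklkwwwlw, lwlklw, lwlklwkwkwo, lwlklwkwkww, lwllkw, lwlwlo, lwlwwlo, lwwowkwwwww): 71 nodes
Sum: 71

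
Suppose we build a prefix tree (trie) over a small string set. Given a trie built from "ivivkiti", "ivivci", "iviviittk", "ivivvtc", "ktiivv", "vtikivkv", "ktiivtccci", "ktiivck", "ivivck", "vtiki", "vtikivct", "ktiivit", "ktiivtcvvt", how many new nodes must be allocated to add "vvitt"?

4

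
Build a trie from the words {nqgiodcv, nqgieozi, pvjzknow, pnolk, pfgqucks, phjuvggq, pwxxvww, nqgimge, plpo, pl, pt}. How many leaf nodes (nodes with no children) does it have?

Leaves are exactly the stored words that no other stored word extends.
Those words: "nqgieozi", "nqgimge", "nqgiodcv", "pfgqucks", "phjuvggq", "plpo", "pnolk", "pt", "pvjzknow", "pwxxvww"
Leaf count: 10

10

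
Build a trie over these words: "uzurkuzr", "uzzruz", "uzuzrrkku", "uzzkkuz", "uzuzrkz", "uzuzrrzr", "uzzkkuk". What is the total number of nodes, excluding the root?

For each word, the new-node count is its length minus the longest prefix already in the trie:
  "uzurkuzr" → 8 new (u, z, u, r, k, u, z, r)
  "uzzruz" → prefix "uz" already present; 4 new (z, r, u, z)
  "uzuzrrkku" → prefix "uzu" already present; 6 new (z, r, r, k, k, u)
  "uzzkkuz" → prefix "uzz" already present; 4 new (k, k, u, z)
  "uzuzrkz" → prefix "uzuzr" already present; 2 new (k, z)
  "uzuzrrzr" → prefix "uzuzrr" already present; 2 new (z, r)
  "uzzkkuk" → prefix "uzzkku" already present; 1 new (k)
Total nodes = 8 + 4 + 6 + 4 + 2 + 2 + 1 = 27

27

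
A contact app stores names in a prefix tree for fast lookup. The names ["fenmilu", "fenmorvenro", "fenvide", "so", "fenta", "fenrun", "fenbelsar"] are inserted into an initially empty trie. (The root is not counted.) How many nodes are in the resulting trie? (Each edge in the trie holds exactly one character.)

Trie structure (* marks end of a word):
(root)
├─ f
│  └─ e
│     └─ n
│        ├─ b
│        │  └─ e
│        │     └─ l
│        │        └─ s
│        │           └─ a
│        │              └─ r *
│        ├─ m
│        │  ├─ i
│        │  │  └─ l
│        │  │     └─ u *
│        │  └─ o
│        │     └─ r
│        │        └─ v
│        │           └─ e
│        │              └─ n
│        │                 └─ r
│        │                    └─ o *
│        ├─ r
│        │  └─ u
│        │     └─ n *
│        ├─ t
│        │  └─ a *
│        └─ v
│           └─ i
│              └─ d
│                 └─ e *
└─ s
   └─ o *
Counting every labelled node above: 31.

31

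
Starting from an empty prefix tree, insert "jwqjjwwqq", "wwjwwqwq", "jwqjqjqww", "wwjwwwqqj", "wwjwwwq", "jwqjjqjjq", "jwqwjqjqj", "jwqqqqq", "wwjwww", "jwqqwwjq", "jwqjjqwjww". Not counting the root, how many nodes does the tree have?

48

For each word, the new-node count is its length minus the longest prefix already in the trie:
  "jwqjjwwqq" → 9 new (j, w, q, j, j, w, w, q, q)
  "wwjwwqwq" → 8 new (w, w, j, w, w, q, w, q)
  "jwqjqjqww" → prefix "jwqj" already present; 5 new (q, j, q, w, w)
  "wwjwwwqqj" → prefix "wwjww" already present; 4 new (w, q, q, j)
  "wwjwwwq" → prefix "wwjwwwq" already present; 0 new (none)
  "jwqjjqjjq" → prefix "jwqjj" already present; 4 new (q, j, j, q)
  "jwqwjqjqj" → prefix "jwq" already present; 6 new (w, j, q, j, q, j)
  "jwqqqqq" → prefix "jwq" already present; 4 new (q, q, q, q)
  "wwjwww" → prefix "wwjwww" already present; 0 new (none)
  "jwqqwwjq" → prefix "jwqq" already present; 4 new (w, w, j, q)
  "jwqjjqwjww" → prefix "jwqjjq" already present; 4 new (w, j, w, w)
Total nodes = 9 + 8 + 5 + 4 + 0 + 4 + 6 + 4 + 0 + 4 + 4 = 48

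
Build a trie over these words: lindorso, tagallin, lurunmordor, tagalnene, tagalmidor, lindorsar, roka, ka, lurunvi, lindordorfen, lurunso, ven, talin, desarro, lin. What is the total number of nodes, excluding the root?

66

Insert word by word; a character creates a node only if that edge doesn't already exist:
  "lindorso" → 8 new (l, i, n, d, o, r, s, o)
  "tagallin" → 8 new (t, a, g, a, l, l, i, n)
  "lurunmordor" → prefix "l" already present; 10 new (u, r, u, n, m, o, r, d, o, r)
  "tagalnene" → prefix "tagal" already present; 4 new (n, e, n, e)
  "tagalmidor" → prefix "tagal" already present; 5 new (m, i, d, o, r)
  "lindorsar" → prefix "lindors" already present; 2 new (a, r)
  "roka" → 4 new (r, o, k, a)
  "ka" → 2 new (k, a)
  "lurunvi" → prefix "lurun" already present; 2 new (v, i)
  "lindordorfen" → prefix "lindor" already present; 6 new (d, o, r, f, e, n)
  "lurunso" → prefix "lurun" already present; 2 new (s, o)
  "ven" → 3 new (v, e, n)
  "talin" → prefix "ta" already present; 3 new (l, i, n)
  "desarro" → 7 new (d, e, s, a, r, r, o)
  "lin" → prefix "lin" already present; 0 new (none)
Total nodes = 8 + 8 + 10 + 4 + 5 + 2 + 4 + 2 + 2 + 6 + 2 + 3 + 3 + 7 + 0 = 66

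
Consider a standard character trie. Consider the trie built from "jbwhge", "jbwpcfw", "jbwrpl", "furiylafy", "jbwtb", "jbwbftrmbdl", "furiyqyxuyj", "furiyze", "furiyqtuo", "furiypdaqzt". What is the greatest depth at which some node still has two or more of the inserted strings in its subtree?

6

The deepest shared node is where two words last agree before diverging.
"furiyqtuo" and "furiyqyxuyj" agree on "furiyq" (6 characters) before diverging; nothing deeper is shared.
Longest shared-prefix length: 6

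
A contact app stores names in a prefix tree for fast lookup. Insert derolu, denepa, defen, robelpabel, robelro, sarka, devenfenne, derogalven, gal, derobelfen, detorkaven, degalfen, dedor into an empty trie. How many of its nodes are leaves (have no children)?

13

A leaf is a node with no children — equivalently, the end of a word that is not a proper prefix of any other stored word.
Those words: "dedor", "defen", "degalfen", "denepa", "derobelfen", "derogalven", "derolu", "detorkaven", "devenfenne", "gal", "robelpabel", "robelro", "sarka"
Leaf count: 13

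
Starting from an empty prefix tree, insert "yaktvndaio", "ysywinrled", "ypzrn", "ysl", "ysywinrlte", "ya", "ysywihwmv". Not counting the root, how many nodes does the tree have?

For each word, the new-node count is its length minus the longest prefix already in the trie:
  "yaktvndaio" → 10 new (y, a, k, t, v, n, d, a, i, o)
  "ysywinrled" → prefix "y" already present; 9 new (s, y, w, i, n, r, l, e, d)
  "ypzrn" → prefix "y" already present; 4 new (p, z, r, n)
  "ysl" → prefix "ys" already present; 1 new (l)
  "ysywinrlte" → prefix "ysywinrl" already present; 2 new (t, e)
  "ya" → prefix "ya" already present; 0 new (none)
  "ysywihwmv" → prefix "ysywi" already present; 4 new (h, w, m, v)
Total nodes = 10 + 9 + 4 + 1 + 2 + 0 + 4 = 30

30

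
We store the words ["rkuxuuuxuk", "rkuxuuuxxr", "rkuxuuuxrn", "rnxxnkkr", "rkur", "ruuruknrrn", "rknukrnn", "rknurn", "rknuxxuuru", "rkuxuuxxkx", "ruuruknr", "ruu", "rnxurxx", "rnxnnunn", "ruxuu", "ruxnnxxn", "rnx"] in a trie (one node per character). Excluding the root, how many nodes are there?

For each word, the new-node count is its length minus the longest prefix already in the trie:
  "rkuxuuuxuk" → 10 new (r, k, u, x, u, u, u, x, u, k)
  "rkuxuuuxxr" → prefix "rkuxuuux" already present; 2 new (x, r)
  "rkuxuuuxrn" → prefix "rkuxuuux" already present; 2 new (r, n)
  "rnxxnkkr" → prefix "r" already present; 7 new (n, x, x, n, k, k, r)
  "rkur" → prefix "rku" already present; 1 new (r)
  "ruuruknrrn" → prefix "r" already present; 9 new (u, u, r, u, k, n, r, r, n)
  "rknukrnn" → prefix "rk" already present; 6 new (n, u, k, r, n, n)
  "rknurn" → prefix "rknu" already present; 2 new (r, n)
  "rknuxxuuru" → prefix "rknu" already present; 6 new (x, x, u, u, r, u)
  "rkuxuuxxkx" → prefix "rkuxuu" already present; 4 new (x, x, k, x)
  "ruuruknr" → prefix "ruuruknr" already present; 0 new (none)
  "ruu" → prefix "ruu" already present; 0 new (none)
  "rnxurxx" → prefix "rnx" already present; 4 new (u, r, x, x)
  "rnxnnunn" → prefix "rnx" already present; 5 new (n, n, u, n, n)
  "ruxuu" → prefix "ru" already present; 3 new (x, u, u)
  "ruxnnxxn" → prefix "rux" already present; 5 new (n, n, x, x, n)
  "rnx" → prefix "rnx" already present; 0 new (none)
Total nodes = 10 + 2 + 2 + 7 + 1 + 9 + 6 + 2 + 6 + 4 + 0 + 0 + 4 + 5 + 3 + 5 + 0 = 66

66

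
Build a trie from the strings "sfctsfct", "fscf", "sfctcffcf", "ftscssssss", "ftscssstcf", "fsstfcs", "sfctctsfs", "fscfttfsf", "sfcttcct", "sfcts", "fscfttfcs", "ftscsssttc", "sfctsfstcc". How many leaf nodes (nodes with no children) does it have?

11

Leaves are exactly the stored words that no other stored word extends.
Those words: "fscfttfcs", "fscfttfsf", "fsstfcs", "ftscssssss", "ftscssstcf", "ftscsssttc", "sfctcffcf", "sfctctsfs", "sfctsfct", "sfctsfstcc", "sfcttcct"
Leaf count: 11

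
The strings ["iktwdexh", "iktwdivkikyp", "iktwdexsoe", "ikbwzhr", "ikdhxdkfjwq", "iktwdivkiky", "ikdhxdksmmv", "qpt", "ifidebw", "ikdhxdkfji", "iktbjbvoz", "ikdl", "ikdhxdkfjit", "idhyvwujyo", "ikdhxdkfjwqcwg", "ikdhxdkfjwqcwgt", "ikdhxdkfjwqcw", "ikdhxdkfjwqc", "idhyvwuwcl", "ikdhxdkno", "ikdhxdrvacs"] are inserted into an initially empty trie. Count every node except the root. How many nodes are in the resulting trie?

77

Insert word by word; a character creates a node only if that edge doesn't already exist:
  "iktwdexh" → 8 new (i, k, t, w, d, e, x, h)
  "iktwdivkikyp" → prefix "iktwd" already present; 7 new (i, v, k, i, k, y, p)
  "iktwdexsoe" → prefix "iktwdex" already present; 3 new (s, o, e)
  "ikbwzhr" → prefix "ik" already present; 5 new (b, w, z, h, r)
  "ikdhxdkfjwq" → prefix "ik" already present; 9 new (d, h, x, d, k, f, j, w, q)
  "iktwdivkiky" → prefix "iktwdivkiky" already present; 0 new (none)
  "ikdhxdksmmv" → prefix "ikdhxdk" already present; 4 new (s, m, m, v)
  "qpt" → 3 new (q, p, t)
  "ifidebw" → prefix "i" already present; 6 new (f, i, d, e, b, w)
  "ikdhxdkfji" → prefix "ikdhxdkfj" already present; 1 new (i)
  "iktbjbvoz" → prefix "ikt" already present; 6 new (b, j, b, v, o, z)
  "ikdl" → prefix "ikd" already present; 1 new (l)
  "ikdhxdkfjit" → prefix "ikdhxdkfji" already present; 1 new (t)
  "idhyvwujyo" → prefix "i" already present; 9 new (d, h, y, v, w, u, j, y, o)
  "ikdhxdkfjwqcwg" → prefix "ikdhxdkfjwq" already present; 3 new (c, w, g)
  "ikdhxdkfjwqcwgt" → prefix "ikdhxdkfjwqcwg" already present; 1 new (t)
  "ikdhxdkfjwqcw" → prefix "ikdhxdkfjwqcw" already present; 0 new (none)
  "ikdhxdkfjwqc" → prefix "ikdhxdkfjwqc" already present; 0 new (none)
  "idhyvwuwcl" → prefix "idhyvwu" already present; 3 new (w, c, l)
  "ikdhxdkno" → prefix "ikdhxdk" already present; 2 new (n, o)
  "ikdhxdrvacs" → prefix "ikdhxd" already present; 5 new (r, v, a, c, s)
Total nodes = 8 + 7 + 3 + 5 + 9 + 0 + 4 + 3 + 6 + 1 + 6 + 1 + 1 + 9 + 3 + 1 + 0 + 0 + 3 + 2 + 5 = 77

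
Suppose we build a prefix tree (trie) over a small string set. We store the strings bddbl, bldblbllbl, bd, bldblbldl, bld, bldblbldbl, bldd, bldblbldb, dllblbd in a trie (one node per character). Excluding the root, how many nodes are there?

Trie structure (* marks end of a word):
(root)
├─ b
│  ├─ d *
│  │  └─ d
│  │     └─ b
│  │        └─ l *
│  └─ l
│     └─ d *
│        ├─ b
│        │  └─ l
│        │     └─ b
│        │        └─ l
│        │           ├─ d
│        │           │  ├─ b *
│        │           │  │  └─ l *
│        │           │  └─ l *
│        │           └─ l
│        │              └─ b
│        │                 └─ l *
│        └─ d *
└─ d
   └─ l
      └─ l
         └─ b
            └─ l
               └─ b
                  └─ d *
Counting every labelled node above: 26.

26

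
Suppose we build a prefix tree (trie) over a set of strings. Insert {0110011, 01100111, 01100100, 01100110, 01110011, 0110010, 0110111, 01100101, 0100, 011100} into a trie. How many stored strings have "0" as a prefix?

10

Walk to "0"; the words in its subtree are exactly those with that prefix.
Matches: "0100", "0110010", "01100100", "01100101", "0110011", "01100110", "01100111", "0110111", "011100", "01110011"
Count: 10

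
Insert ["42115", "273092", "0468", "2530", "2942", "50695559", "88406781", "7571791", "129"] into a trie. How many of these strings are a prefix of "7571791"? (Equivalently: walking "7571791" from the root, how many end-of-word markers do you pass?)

Traverse "7571791" character by character; count nodes along the way that are marked as word ends.
Prefixes of the query that are stored words: "7571791"
Count: 1

1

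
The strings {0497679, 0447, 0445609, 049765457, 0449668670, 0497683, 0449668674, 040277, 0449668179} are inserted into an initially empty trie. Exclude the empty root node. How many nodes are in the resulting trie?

Trie structure (* marks end of a word):
(root)
└─ 0
   └─ 4
      ├─ 0
      │  └─ 2
      │     └─ 7
      │        └─ 7 *
      ├─ 4
      │  ├─ 5
      │  │  └─ 6
      │  │     └─ 0
      │  │        └─ 9 *
      │  ├─ 7 *
      │  └─ 9
      │     └─ 6
      │        └─ 6
      │           └─ 8
      │              ├─ 1
      │              │  └─ 7
      │              │     └─ 9 *
      │              └─ 6
      │                 └─ 7
      │                    ├─ 0 *
      │                    └─ 4 *
      └─ 9
         └─ 7
            └─ 6
               ├─ 5
               │  └─ 4
               │     └─ 5
               │        └─ 7 *
               ├─ 7
               │  └─ 9 *
               └─ 8
                  └─ 3 *
Counting every labelled node above: 34.

34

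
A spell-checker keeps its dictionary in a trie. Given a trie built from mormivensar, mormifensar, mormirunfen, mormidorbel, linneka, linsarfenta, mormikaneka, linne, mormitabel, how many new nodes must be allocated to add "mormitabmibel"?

5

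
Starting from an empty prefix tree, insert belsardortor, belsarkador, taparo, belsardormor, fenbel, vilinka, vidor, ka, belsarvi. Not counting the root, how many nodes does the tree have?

46

For each word, the new-node count is its length minus the longest prefix already in the trie:
  "belsardortor" → 12 new (b, e, l, s, a, r, d, o, r, t, o, r)
  "belsarkador" → prefix "belsar" already present; 5 new (k, a, d, o, r)
  "taparo" → 6 new (t, a, p, a, r, o)
  "belsardormor" → prefix "belsardor" already present; 3 new (m, o, r)
  "fenbel" → 6 new (f, e, n, b, e, l)
  "vilinka" → 7 new (v, i, l, i, n, k, a)
  "vidor" → prefix "vi" already present; 3 new (d, o, r)
  "ka" → 2 new (k, a)
  "belsarvi" → prefix "belsar" already present; 2 new (v, i)
Total nodes = 12 + 5 + 6 + 3 + 6 + 7 + 3 + 2 + 2 = 46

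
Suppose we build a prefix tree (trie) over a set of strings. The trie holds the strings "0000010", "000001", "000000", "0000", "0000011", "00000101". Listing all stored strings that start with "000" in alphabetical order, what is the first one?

Filter for "000…" and sort: "0000", "000000", "000001", "0000010", "00000101", "0000011"
The 1st is 0000.

0000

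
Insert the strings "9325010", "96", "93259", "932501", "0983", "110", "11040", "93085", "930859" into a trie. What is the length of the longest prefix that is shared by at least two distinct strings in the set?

Look for the deepest trie node that still has at least two words in its subtree.
e.g. "932501" and "9325010" share the prefix "932501" of length 6; no pair shares a longer one.
Longest shared-prefix length: 6

6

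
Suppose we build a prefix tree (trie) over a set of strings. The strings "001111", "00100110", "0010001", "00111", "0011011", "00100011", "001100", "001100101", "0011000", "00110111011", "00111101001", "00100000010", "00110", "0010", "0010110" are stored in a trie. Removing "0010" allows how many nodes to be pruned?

0

Walk "0010" from the leaf back toward the root, removing each node that no remaining word uses.
Every node on "0010" is still needed (e.g. by "00100110"), so nothing is freed.
Nodes removed: 0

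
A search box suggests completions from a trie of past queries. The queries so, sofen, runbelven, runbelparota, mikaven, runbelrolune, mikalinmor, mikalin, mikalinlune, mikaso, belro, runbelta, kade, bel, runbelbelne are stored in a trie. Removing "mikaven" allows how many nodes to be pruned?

3

After clearing the end-marker at "mikaven", prune upward until reaching a node still needed by another word.
The suffix "ven" (3 nodes) is used only by "mikaven"; the node for "mika" still has the child "l", so pruning stops there.
Nodes removed: 3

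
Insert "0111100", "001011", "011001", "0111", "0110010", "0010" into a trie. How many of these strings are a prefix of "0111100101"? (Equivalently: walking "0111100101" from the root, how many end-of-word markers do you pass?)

Traverse "0111100101" character by character; count nodes along the way that are marked as word ends.
Prefixes of the query that are stored words: "0111", "0111100"
Count: 2

2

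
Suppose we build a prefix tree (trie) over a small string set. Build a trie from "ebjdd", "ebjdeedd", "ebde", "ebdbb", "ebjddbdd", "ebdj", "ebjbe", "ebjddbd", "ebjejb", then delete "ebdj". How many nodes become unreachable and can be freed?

After clearing the end-marker at "ebdj", prune upward until reaching a node still needed by another word.
The suffix "j" (1 node) is used only by "ebdj"; the node for "ebd" still has the child "e", so pruning stops there.
Nodes removed: 1

1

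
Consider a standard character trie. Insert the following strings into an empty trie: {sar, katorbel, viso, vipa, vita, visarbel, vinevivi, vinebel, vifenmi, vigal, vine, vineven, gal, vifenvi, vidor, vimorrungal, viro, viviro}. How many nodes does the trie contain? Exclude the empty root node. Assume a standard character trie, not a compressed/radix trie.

For each word, the new-node count is its length minus the longest prefix already in the trie:
  "sar" → 3 new (s, a, r)
  "katorbel" → 8 new (k, a, t, o, r, b, e, l)
  "viso" → 4 new (v, i, s, o)
  "vipa" → prefix "vi" already present; 2 new (p, a)
  "vita" → prefix "vi" already present; 2 new (t, a)
  "visarbel" → prefix "vis" already present; 5 new (a, r, b, e, l)
  "vinevivi" → prefix "vi" already present; 6 new (n, e, v, i, v, i)
  "vinebel" → prefix "vine" already present; 3 new (b, e, l)
  "vifenmi" → prefix "vi" already present; 5 new (f, e, n, m, i)
  "vigal" → prefix "vi" already present; 3 new (g, a, l)
  "vine" → prefix "vine" already present; 0 new (none)
  "vineven" → prefix "vinev" already present; 2 new (e, n)
  "gal" → 3 new (g, a, l)
  "vifenvi" → prefix "vifen" already present; 2 new (v, i)
  "vidor" → prefix "vi" already present; 3 new (d, o, r)
  "vimorrungal" → prefix "vi" already present; 9 new (m, o, r, r, u, n, g, a, l)
  "viro" → prefix "vi" already present; 2 new (r, o)
  "viviro" → prefix "vi" already present; 4 new (v, i, r, o)
Total nodes = 3 + 8 + 4 + 2 + 2 + 5 + 6 + 3 + 5 + 3 + 0 + 2 + 3 + 2 + 3 + 9 + 2 + 4 = 66

66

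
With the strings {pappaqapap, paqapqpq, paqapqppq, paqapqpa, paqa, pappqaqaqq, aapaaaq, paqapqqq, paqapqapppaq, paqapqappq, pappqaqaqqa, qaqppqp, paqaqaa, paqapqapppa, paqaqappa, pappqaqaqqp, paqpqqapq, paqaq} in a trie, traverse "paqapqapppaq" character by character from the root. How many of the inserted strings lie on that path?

3

Walk "paqapqapppaq" from the root; an end-of-word marker is hit whenever a stored word is a prefix of "paqapqapppaq".
Prefixes of the query that are stored words: "paqa", "paqapqapppa", "paqapqapppaq"
Count: 3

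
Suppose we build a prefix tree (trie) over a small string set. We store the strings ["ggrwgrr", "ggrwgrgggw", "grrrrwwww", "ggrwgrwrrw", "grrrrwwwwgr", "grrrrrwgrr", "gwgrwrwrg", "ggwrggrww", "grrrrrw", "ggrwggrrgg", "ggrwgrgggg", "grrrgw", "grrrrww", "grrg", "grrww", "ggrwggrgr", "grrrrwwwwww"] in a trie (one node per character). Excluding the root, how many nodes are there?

60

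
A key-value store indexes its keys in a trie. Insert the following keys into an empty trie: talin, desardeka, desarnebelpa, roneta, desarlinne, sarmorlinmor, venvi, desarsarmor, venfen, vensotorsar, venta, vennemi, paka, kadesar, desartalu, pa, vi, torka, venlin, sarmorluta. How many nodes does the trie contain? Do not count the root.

98

For each word, the new-node count is its length minus the longest prefix already in the trie:
  "talin" → 5 new (t, a, l, i, n)
  "desardeka" → 9 new (d, e, s, a, r, d, e, k, a)
  "desarnebelpa" → prefix "desar" already present; 7 new (n, e, b, e, l, p, a)
  "roneta" → 6 new (r, o, n, e, t, a)
  "desarlinne" → prefix "desar" already present; 5 new (l, i, n, n, e)
  "sarmorlinmor" → 12 new (s, a, r, m, o, r, l, i, n, m, o, r)
  "venvi" → 5 new (v, e, n, v, i)
  "desarsarmor" → prefix "desar" already present; 6 new (s, a, r, m, o, r)
  "venfen" → prefix "ven" already present; 3 new (f, e, n)
  "vensotorsar" → prefix "ven" already present; 8 new (s, o, t, o, r, s, a, r)
  "venta" → prefix "ven" already present; 2 new (t, a)
  "vennemi" → prefix "ven" already present; 4 new (n, e, m, i)
  "paka" → 4 new (p, a, k, a)
  "kadesar" → 7 new (k, a, d, e, s, a, r)
  "desartalu" → prefix "desar" already present; 4 new (t, a, l, u)
  "pa" → prefix "pa" already present; 0 new (none)
  "vi" → prefix "v" already present; 1 new (i)
  "torka" → prefix "t" already present; 4 new (o, r, k, a)
  "venlin" → prefix "ven" already present; 3 new (l, i, n)
  "sarmorluta" → prefix "sarmorl" already present; 3 new (u, t, a)
Total nodes = 5 + 9 + 7 + 6 + 5 + 12 + 5 + 6 + 3 + 8 + 2 + 4 + 4 + 7 + 4 + 0 + 1 + 4 + 3 + 3 = 98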